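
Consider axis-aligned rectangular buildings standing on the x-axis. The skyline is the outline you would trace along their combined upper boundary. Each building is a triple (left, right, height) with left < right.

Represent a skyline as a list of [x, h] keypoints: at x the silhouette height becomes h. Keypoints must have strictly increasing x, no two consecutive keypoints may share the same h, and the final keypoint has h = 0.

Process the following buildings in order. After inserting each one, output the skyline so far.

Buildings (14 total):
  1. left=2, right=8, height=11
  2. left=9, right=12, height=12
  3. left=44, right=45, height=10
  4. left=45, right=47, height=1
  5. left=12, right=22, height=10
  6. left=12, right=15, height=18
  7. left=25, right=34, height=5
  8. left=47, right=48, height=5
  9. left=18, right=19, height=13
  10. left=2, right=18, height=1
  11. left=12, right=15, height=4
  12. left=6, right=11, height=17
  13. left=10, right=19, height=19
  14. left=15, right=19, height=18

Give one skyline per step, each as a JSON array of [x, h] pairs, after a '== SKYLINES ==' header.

== SKYLINES ==
[[2,11],[8,0]]
[[2,11],[8,0],[9,12],[12,0]]
[[2,11],[8,0],[9,12],[12,0],[44,10],[45,0]]
[[2,11],[8,0],[9,12],[12,0],[44,10],[45,1],[47,0]]
[[2,11],[8,0],[9,12],[12,10],[22,0],[44,10],[45,1],[47,0]]
[[2,11],[8,0],[9,12],[12,18],[15,10],[22,0],[44,10],[45,1],[47,0]]
[[2,11],[8,0],[9,12],[12,18],[15,10],[22,0],[25,5],[34,0],[44,10],[45,1],[47,0]]
[[2,11],[8,0],[9,12],[12,18],[15,10],[22,0],[25,5],[34,0],[44,10],[45,1],[47,5],[48,0]]
[[2,11],[8,0],[9,12],[12,18],[15,10],[18,13],[19,10],[22,0],[25,5],[34,0],[44,10],[45,1],[47,5],[48,0]]
[[2,11],[8,1],[9,12],[12,18],[15,10],[18,13],[19,10],[22,0],[25,5],[34,0],[44,10],[45,1],[47,5],[48,0]]
[[2,11],[8,1],[9,12],[12,18],[15,10],[18,13],[19,10],[22,0],[25,5],[34,0],[44,10],[45,1],[47,5],[48,0]]
[[2,11],[6,17],[11,12],[12,18],[15,10],[18,13],[19,10],[22,0],[25,5],[34,0],[44,10],[45,1],[47,5],[48,0]]
[[2,11],[6,17],[10,19],[19,10],[22,0],[25,5],[34,0],[44,10],[45,1],[47,5],[48,0]]
[[2,11],[6,17],[10,19],[19,10],[22,0],[25,5],[34,0],[44,10],[45,1],[47,5],[48,0]]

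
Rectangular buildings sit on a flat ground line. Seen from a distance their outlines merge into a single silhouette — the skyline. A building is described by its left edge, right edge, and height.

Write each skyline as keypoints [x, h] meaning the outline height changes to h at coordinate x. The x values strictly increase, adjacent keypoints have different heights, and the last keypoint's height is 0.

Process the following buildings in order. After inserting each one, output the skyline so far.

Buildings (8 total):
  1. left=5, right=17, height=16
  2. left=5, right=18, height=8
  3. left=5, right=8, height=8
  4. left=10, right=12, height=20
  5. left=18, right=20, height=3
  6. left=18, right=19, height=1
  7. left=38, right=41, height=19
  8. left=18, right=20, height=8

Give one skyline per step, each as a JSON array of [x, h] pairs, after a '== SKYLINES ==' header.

== SKYLINES ==
[[5,16],[17,0]]
[[5,16],[17,8],[18,0]]
[[5,16],[17,8],[18,0]]
[[5,16],[10,20],[12,16],[17,8],[18,0]]
[[5,16],[10,20],[12,16],[17,8],[18,3],[20,0]]
[[5,16],[10,20],[12,16],[17,8],[18,3],[20,0]]
[[5,16],[10,20],[12,16],[17,8],[18,3],[20,0],[38,19],[41,0]]
[[5,16],[10,20],[12,16],[17,8],[20,0],[38,19],[41,0]]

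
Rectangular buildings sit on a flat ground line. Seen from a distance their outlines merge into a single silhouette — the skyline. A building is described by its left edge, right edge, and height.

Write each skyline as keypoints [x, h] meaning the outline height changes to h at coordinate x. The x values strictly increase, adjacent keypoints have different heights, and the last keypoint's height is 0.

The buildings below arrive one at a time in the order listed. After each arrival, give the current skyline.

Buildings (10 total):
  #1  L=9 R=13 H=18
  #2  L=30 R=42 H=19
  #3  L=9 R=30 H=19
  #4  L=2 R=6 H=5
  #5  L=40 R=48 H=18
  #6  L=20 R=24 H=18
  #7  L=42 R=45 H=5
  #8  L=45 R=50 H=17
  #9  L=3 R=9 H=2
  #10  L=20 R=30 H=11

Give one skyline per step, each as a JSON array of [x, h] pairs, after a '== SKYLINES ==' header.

== SKYLINES ==
[[9,18],[13,0]]
[[9,18],[13,0],[30,19],[42,0]]
[[9,19],[42,0]]
[[2,5],[6,0],[9,19],[42,0]]
[[2,5],[6,0],[9,19],[42,18],[48,0]]
[[2,5],[6,0],[9,19],[42,18],[48,0]]
[[2,5],[6,0],[9,19],[42,18],[48,0]]
[[2,5],[6,0],[9,19],[42,18],[48,17],[50,0]]
[[2,5],[6,2],[9,19],[42,18],[48,17],[50,0]]
[[2,5],[6,2],[9,19],[42,18],[48,17],[50,0]]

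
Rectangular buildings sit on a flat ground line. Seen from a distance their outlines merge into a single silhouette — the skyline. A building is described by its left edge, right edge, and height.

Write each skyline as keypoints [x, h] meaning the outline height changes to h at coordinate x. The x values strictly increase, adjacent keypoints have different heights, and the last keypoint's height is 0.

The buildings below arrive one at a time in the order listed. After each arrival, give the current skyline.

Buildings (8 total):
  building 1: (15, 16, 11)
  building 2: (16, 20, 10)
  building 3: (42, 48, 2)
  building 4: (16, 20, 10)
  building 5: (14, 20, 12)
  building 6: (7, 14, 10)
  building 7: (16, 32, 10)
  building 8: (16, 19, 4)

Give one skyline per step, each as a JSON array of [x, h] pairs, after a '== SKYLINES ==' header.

== SKYLINES ==
[[15,11],[16,0]]
[[15,11],[16,10],[20,0]]
[[15,11],[16,10],[20,0],[42,2],[48,0]]
[[15,11],[16,10],[20,0],[42,2],[48,0]]
[[14,12],[20,0],[42,2],[48,0]]
[[7,10],[14,12],[20,0],[42,2],[48,0]]
[[7,10],[14,12],[20,10],[32,0],[42,2],[48,0]]
[[7,10],[14,12],[20,10],[32,0],[42,2],[48,0]]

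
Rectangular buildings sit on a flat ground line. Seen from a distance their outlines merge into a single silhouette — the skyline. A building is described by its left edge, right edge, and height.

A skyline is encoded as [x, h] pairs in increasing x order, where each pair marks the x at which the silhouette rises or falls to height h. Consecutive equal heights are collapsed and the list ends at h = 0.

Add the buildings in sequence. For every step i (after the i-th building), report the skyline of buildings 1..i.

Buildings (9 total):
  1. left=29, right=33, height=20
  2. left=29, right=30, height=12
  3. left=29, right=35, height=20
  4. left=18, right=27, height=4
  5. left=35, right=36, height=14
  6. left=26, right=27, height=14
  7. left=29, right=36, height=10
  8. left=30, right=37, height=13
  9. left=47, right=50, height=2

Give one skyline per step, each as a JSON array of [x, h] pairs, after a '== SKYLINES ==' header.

== SKYLINES ==
[[29,20],[33,0]]
[[29,20],[33,0]]
[[29,20],[35,0]]
[[18,4],[27,0],[29,20],[35,0]]
[[18,4],[27,0],[29,20],[35,14],[36,0]]
[[18,4],[26,14],[27,0],[29,20],[35,14],[36,0]]
[[18,4],[26,14],[27,0],[29,20],[35,14],[36,0]]
[[18,4],[26,14],[27,0],[29,20],[35,14],[36,13],[37,0]]
[[18,4],[26,14],[27,0],[29,20],[35,14],[36,13],[37,0],[47,2],[50,0]]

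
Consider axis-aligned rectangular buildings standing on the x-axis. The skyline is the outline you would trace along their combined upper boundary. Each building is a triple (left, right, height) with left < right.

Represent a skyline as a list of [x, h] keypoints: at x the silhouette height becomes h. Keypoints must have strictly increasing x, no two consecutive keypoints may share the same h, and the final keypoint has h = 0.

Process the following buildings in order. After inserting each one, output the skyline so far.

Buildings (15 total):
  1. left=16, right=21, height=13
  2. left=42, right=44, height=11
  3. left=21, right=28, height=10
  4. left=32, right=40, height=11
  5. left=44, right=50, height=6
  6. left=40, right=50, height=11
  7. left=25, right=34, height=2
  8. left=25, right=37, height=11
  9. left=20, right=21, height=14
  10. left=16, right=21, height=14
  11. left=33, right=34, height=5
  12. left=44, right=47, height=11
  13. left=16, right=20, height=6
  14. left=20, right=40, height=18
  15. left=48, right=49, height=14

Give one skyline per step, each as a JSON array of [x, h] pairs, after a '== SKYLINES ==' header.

== SKYLINES ==
[[16,13],[21,0]]
[[16,13],[21,0],[42,11],[44,0]]
[[16,13],[21,10],[28,0],[42,11],[44,0]]
[[16,13],[21,10],[28,0],[32,11],[40,0],[42,11],[44,0]]
[[16,13],[21,10],[28,0],[32,11],[40,0],[42,11],[44,6],[50,0]]
[[16,13],[21,10],[28,0],[32,11],[50,0]]
[[16,13],[21,10],[28,2],[32,11],[50,0]]
[[16,13],[21,10],[25,11],[50,0]]
[[16,13],[20,14],[21,10],[25,11],[50,0]]
[[16,14],[21,10],[25,11],[50,0]]
[[16,14],[21,10],[25,11],[50,0]]
[[16,14],[21,10],[25,11],[50,0]]
[[16,14],[21,10],[25,11],[50,0]]
[[16,14],[20,18],[40,11],[50,0]]
[[16,14],[20,18],[40,11],[48,14],[49,11],[50,0]]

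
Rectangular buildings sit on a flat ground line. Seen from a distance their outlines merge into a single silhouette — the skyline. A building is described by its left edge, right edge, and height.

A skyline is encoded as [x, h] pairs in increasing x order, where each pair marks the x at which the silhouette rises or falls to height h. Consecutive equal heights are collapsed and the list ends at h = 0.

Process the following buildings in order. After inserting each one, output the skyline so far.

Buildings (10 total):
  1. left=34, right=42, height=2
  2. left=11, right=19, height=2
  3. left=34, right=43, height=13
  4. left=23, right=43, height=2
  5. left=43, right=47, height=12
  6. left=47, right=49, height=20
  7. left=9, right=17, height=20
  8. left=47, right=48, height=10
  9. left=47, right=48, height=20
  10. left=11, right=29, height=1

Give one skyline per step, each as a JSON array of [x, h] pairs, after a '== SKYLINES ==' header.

== SKYLINES ==
[[34,2],[42,0]]
[[11,2],[19,0],[34,2],[42,0]]
[[11,2],[19,0],[34,13],[43,0]]
[[11,2],[19,0],[23,2],[34,13],[43,0]]
[[11,2],[19,0],[23,2],[34,13],[43,12],[47,0]]
[[11,2],[19,0],[23,2],[34,13],[43,12],[47,20],[49,0]]
[[9,20],[17,2],[19,0],[23,2],[34,13],[43,12],[47,20],[49,0]]
[[9,20],[17,2],[19,0],[23,2],[34,13],[43,12],[47,20],[49,0]]
[[9,20],[17,2],[19,0],[23,2],[34,13],[43,12],[47,20],[49,0]]
[[9,20],[17,2],[19,1],[23,2],[34,13],[43,12],[47,20],[49,0]]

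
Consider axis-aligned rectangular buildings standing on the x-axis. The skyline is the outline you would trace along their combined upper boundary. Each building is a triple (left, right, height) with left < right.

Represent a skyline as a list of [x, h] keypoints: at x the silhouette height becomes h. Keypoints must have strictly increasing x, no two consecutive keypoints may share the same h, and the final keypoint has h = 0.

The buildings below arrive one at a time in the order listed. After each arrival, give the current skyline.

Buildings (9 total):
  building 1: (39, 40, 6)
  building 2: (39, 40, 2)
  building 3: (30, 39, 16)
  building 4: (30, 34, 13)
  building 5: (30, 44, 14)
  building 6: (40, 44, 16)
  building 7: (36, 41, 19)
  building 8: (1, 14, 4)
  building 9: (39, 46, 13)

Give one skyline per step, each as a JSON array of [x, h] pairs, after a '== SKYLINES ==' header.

== SKYLINES ==
[[39,6],[40,0]]
[[39,6],[40,0]]
[[30,16],[39,6],[40,0]]
[[30,16],[39,6],[40,0]]
[[30,16],[39,14],[44,0]]
[[30,16],[39,14],[40,16],[44,0]]
[[30,16],[36,19],[41,16],[44,0]]
[[1,4],[14,0],[30,16],[36,19],[41,16],[44,0]]
[[1,4],[14,0],[30,16],[36,19],[41,16],[44,13],[46,0]]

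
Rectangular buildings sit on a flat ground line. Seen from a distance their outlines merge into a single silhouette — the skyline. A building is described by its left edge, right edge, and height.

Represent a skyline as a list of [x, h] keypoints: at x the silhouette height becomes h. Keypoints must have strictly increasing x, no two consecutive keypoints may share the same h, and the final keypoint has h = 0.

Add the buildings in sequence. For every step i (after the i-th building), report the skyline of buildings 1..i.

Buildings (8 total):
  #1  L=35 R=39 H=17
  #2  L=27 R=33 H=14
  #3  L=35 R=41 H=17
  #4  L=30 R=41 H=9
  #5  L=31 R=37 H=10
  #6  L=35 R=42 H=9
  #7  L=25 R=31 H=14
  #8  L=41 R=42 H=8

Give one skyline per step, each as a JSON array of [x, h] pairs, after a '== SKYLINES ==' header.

== SKYLINES ==
[[35,17],[39,0]]
[[27,14],[33,0],[35,17],[39,0]]
[[27,14],[33,0],[35,17],[41,0]]
[[27,14],[33,9],[35,17],[41,0]]
[[27,14],[33,10],[35,17],[41,0]]
[[27,14],[33,10],[35,17],[41,9],[42,0]]
[[25,14],[33,10],[35,17],[41,9],[42,0]]
[[25,14],[33,10],[35,17],[41,9],[42,0]]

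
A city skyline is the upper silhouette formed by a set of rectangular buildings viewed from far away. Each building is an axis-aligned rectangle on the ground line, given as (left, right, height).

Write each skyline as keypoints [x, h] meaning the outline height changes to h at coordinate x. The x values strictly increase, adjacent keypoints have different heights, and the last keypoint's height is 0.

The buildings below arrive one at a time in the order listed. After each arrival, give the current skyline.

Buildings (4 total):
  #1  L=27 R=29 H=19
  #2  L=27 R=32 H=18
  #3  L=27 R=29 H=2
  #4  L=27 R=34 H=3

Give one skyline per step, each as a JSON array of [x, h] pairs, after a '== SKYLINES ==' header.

== SKYLINES ==
[[27,19],[29,0]]
[[27,19],[29,18],[32,0]]
[[27,19],[29,18],[32,0]]
[[27,19],[29,18],[32,3],[34,0]]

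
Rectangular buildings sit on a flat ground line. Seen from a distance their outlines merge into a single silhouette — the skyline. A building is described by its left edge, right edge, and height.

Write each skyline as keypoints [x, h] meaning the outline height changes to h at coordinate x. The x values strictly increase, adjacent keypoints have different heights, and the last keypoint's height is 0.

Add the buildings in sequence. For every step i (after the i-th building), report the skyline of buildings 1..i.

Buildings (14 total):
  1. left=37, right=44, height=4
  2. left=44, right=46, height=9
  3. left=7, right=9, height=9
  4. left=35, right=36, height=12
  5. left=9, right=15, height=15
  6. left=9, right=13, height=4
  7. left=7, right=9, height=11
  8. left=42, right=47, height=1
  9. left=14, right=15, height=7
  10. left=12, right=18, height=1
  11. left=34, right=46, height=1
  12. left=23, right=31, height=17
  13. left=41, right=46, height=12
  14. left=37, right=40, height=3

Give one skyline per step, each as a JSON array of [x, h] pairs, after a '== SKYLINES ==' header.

== SKYLINES ==
[[37,4],[44,0]]
[[37,4],[44,9],[46,0]]
[[7,9],[9,0],[37,4],[44,9],[46,0]]
[[7,9],[9,0],[35,12],[36,0],[37,4],[44,9],[46,0]]
[[7,9],[9,15],[15,0],[35,12],[36,0],[37,4],[44,9],[46,0]]
[[7,9],[9,15],[15,0],[35,12],[36,0],[37,4],[44,9],[46,0]]
[[7,11],[9,15],[15,0],[35,12],[36,0],[37,4],[44,9],[46,0]]
[[7,11],[9,15],[15,0],[35,12],[36,0],[37,4],[44,9],[46,1],[47,0]]
[[7,11],[9,15],[15,0],[35,12],[36,0],[37,4],[44,9],[46,1],[47,0]]
[[7,11],[9,15],[15,1],[18,0],[35,12],[36,0],[37,4],[44,9],[46,1],[47,0]]
[[7,11],[9,15],[15,1],[18,0],[34,1],[35,12],[36,1],[37,4],[44,9],[46,1],[47,0]]
[[7,11],[9,15],[15,1],[18,0],[23,17],[31,0],[34,1],[35,12],[36,1],[37,4],[44,9],[46,1],[47,0]]
[[7,11],[9,15],[15,1],[18,0],[23,17],[31,0],[34,1],[35,12],[36,1],[37,4],[41,12],[46,1],[47,0]]
[[7,11],[9,15],[15,1],[18,0],[23,17],[31,0],[34,1],[35,12],[36,1],[37,4],[41,12],[46,1],[47,0]]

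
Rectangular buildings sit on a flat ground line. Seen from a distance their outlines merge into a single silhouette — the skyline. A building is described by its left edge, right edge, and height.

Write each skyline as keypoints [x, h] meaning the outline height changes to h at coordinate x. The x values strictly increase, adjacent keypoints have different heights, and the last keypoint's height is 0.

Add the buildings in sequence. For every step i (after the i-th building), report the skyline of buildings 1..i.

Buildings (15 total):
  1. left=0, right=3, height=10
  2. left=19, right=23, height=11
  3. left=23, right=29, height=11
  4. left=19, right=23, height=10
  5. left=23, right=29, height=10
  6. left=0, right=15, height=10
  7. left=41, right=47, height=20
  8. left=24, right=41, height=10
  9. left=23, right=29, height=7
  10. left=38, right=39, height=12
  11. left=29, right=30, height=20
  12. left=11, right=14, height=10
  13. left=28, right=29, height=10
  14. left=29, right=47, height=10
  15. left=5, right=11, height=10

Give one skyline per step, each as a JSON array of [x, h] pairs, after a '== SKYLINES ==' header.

== SKYLINES ==
[[0,10],[3,0]]
[[0,10],[3,0],[19,11],[23,0]]
[[0,10],[3,0],[19,11],[29,0]]
[[0,10],[3,0],[19,11],[29,0]]
[[0,10],[3,0],[19,11],[29,0]]
[[0,10],[15,0],[19,11],[29,0]]
[[0,10],[15,0],[19,11],[29,0],[41,20],[47,0]]
[[0,10],[15,0],[19,11],[29,10],[41,20],[47,0]]
[[0,10],[15,0],[19,11],[29,10],[41,20],[47,0]]
[[0,10],[15,0],[19,11],[29,10],[38,12],[39,10],[41,20],[47,0]]
[[0,10],[15,0],[19,11],[29,20],[30,10],[38,12],[39,10],[41,20],[47,0]]
[[0,10],[15,0],[19,11],[29,20],[30,10],[38,12],[39,10],[41,20],[47,0]]
[[0,10],[15,0],[19,11],[29,20],[30,10],[38,12],[39,10],[41,20],[47,0]]
[[0,10],[15,0],[19,11],[29,20],[30,10],[38,12],[39,10],[41,20],[47,0]]
[[0,10],[15,0],[19,11],[29,20],[30,10],[38,12],[39,10],[41,20],[47,0]]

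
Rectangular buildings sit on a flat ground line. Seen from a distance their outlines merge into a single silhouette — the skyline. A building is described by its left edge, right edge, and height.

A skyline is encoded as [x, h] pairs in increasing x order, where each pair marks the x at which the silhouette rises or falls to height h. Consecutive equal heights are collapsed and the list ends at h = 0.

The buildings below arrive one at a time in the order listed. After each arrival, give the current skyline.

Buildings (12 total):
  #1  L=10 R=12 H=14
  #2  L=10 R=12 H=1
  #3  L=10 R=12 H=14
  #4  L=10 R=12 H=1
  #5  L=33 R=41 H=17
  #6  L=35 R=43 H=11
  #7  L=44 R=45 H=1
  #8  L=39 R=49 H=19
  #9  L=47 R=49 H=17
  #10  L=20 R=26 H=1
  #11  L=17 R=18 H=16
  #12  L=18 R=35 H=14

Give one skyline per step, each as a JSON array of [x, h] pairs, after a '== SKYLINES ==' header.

== SKYLINES ==
[[10,14],[12,0]]
[[10,14],[12,0]]
[[10,14],[12,0]]
[[10,14],[12,0]]
[[10,14],[12,0],[33,17],[41,0]]
[[10,14],[12,0],[33,17],[41,11],[43,0]]
[[10,14],[12,0],[33,17],[41,11],[43,0],[44,1],[45,0]]
[[10,14],[12,0],[33,17],[39,19],[49,0]]
[[10,14],[12,0],[33,17],[39,19],[49,0]]
[[10,14],[12,0],[20,1],[26,0],[33,17],[39,19],[49,0]]
[[10,14],[12,0],[17,16],[18,0],[20,1],[26,0],[33,17],[39,19],[49,0]]
[[10,14],[12,0],[17,16],[18,14],[33,17],[39,19],[49,0]]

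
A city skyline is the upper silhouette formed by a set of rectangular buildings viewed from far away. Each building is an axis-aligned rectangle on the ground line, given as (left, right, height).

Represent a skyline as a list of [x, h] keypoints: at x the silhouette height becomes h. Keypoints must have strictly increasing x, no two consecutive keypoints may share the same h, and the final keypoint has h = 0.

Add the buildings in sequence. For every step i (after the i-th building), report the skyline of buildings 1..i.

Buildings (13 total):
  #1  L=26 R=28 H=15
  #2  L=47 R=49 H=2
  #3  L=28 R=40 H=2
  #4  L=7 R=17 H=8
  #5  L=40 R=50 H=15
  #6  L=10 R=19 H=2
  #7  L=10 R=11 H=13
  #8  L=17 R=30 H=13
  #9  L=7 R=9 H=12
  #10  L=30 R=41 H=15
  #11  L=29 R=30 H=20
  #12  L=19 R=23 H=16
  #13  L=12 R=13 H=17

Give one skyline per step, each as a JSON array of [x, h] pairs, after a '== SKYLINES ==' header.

== SKYLINES ==
[[26,15],[28,0]]
[[26,15],[28,0],[47,2],[49,0]]
[[26,15],[28,2],[40,0],[47,2],[49,0]]
[[7,8],[17,0],[26,15],[28,2],[40,0],[47,2],[49,0]]
[[7,8],[17,0],[26,15],[28,2],[40,15],[50,0]]
[[7,8],[17,2],[19,0],[26,15],[28,2],[40,15],[50,0]]
[[7,8],[10,13],[11,8],[17,2],[19,0],[26,15],[28,2],[40,15],[50,0]]
[[7,8],[10,13],[11,8],[17,13],[26,15],[28,13],[30,2],[40,15],[50,0]]
[[7,12],[9,8],[10,13],[11,8],[17,13],[26,15],[28,13],[30,2],[40,15],[50,0]]
[[7,12],[9,8],[10,13],[11,8],[17,13],[26,15],[28,13],[30,15],[50,0]]
[[7,12],[9,8],[10,13],[11,8],[17,13],[26,15],[28,13],[29,20],[30,15],[50,0]]
[[7,12],[9,8],[10,13],[11,8],[17,13],[19,16],[23,13],[26,15],[28,13],[29,20],[30,15],[50,0]]
[[7,12],[9,8],[10,13],[11,8],[12,17],[13,8],[17,13],[19,16],[23,13],[26,15],[28,13],[29,20],[30,15],[50,0]]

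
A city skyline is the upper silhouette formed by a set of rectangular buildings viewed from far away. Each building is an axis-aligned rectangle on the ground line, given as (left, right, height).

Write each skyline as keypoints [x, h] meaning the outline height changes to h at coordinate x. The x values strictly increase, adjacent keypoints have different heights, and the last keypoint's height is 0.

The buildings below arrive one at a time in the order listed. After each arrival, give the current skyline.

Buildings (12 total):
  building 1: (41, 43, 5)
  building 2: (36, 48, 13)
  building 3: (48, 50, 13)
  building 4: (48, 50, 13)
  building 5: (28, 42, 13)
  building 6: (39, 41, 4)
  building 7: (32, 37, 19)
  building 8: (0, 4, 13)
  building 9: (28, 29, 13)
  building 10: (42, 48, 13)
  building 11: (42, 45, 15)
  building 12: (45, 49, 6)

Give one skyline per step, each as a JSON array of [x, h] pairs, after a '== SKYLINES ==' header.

== SKYLINES ==
[[41,5],[43,0]]
[[36,13],[48,0]]
[[36,13],[50,0]]
[[36,13],[50,0]]
[[28,13],[50,0]]
[[28,13],[50,0]]
[[28,13],[32,19],[37,13],[50,0]]
[[0,13],[4,0],[28,13],[32,19],[37,13],[50,0]]
[[0,13],[4,0],[28,13],[32,19],[37,13],[50,0]]
[[0,13],[4,0],[28,13],[32,19],[37,13],[50,0]]
[[0,13],[4,0],[28,13],[32,19],[37,13],[42,15],[45,13],[50,0]]
[[0,13],[4,0],[28,13],[32,19],[37,13],[42,15],[45,13],[50,0]]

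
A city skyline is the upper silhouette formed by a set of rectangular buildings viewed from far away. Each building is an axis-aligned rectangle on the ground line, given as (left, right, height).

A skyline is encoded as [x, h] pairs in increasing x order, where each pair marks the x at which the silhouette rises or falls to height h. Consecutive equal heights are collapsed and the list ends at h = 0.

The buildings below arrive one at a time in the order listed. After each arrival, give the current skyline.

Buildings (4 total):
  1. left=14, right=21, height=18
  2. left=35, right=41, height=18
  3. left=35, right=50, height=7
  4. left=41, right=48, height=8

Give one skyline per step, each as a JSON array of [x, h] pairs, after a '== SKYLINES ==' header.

== SKYLINES ==
[[14,18],[21,0]]
[[14,18],[21,0],[35,18],[41,0]]
[[14,18],[21,0],[35,18],[41,7],[50,0]]
[[14,18],[21,0],[35,18],[41,8],[48,7],[50,0]]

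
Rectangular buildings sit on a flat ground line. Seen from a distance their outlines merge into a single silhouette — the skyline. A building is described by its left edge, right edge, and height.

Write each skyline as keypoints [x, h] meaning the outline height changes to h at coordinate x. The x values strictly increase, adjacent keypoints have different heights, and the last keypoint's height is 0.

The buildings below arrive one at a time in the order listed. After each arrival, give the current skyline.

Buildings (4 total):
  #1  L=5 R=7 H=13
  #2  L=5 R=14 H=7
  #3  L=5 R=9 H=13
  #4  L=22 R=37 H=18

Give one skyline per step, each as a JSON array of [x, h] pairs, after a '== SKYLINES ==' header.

== SKYLINES ==
[[5,13],[7,0]]
[[5,13],[7,7],[14,0]]
[[5,13],[9,7],[14,0]]
[[5,13],[9,7],[14,0],[22,18],[37,0]]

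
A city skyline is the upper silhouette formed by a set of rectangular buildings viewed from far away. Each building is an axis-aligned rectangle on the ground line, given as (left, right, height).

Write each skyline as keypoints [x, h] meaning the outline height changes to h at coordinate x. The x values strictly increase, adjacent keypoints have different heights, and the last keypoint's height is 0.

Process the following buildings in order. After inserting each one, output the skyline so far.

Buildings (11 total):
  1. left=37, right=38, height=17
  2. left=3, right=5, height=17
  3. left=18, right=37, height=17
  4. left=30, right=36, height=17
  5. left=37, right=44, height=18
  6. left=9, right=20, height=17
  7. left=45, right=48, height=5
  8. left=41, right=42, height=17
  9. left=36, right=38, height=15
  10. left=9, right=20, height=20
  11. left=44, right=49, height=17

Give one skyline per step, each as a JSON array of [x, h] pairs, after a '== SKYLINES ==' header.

== SKYLINES ==
[[37,17],[38,0]]
[[3,17],[5,0],[37,17],[38,0]]
[[3,17],[5,0],[18,17],[38,0]]
[[3,17],[5,0],[18,17],[38,0]]
[[3,17],[5,0],[18,17],[37,18],[44,0]]
[[3,17],[5,0],[9,17],[37,18],[44,0]]
[[3,17],[5,0],[9,17],[37,18],[44,0],[45,5],[48,0]]
[[3,17],[5,0],[9,17],[37,18],[44,0],[45,5],[48,0]]
[[3,17],[5,0],[9,17],[37,18],[44,0],[45,5],[48,0]]
[[3,17],[5,0],[9,20],[20,17],[37,18],[44,0],[45,5],[48,0]]
[[3,17],[5,0],[9,20],[20,17],[37,18],[44,17],[49,0]]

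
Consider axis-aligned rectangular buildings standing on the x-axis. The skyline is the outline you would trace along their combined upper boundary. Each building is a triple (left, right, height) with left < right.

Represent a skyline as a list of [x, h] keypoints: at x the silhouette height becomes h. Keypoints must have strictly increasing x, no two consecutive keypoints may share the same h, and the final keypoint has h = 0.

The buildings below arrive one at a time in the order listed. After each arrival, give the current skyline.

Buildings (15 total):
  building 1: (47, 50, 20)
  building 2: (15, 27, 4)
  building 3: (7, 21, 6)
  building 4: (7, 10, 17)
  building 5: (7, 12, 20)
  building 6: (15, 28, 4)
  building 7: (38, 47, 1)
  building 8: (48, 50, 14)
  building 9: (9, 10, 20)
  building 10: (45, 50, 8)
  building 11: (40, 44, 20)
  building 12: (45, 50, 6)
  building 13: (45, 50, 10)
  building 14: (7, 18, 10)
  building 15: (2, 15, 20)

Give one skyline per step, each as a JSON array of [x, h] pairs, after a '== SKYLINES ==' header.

== SKYLINES ==
[[47,20],[50,0]]
[[15,4],[27,0],[47,20],[50,0]]
[[7,6],[21,4],[27,0],[47,20],[50,0]]
[[7,17],[10,6],[21,4],[27,0],[47,20],[50,0]]
[[7,20],[12,6],[21,4],[27,0],[47,20],[50,0]]
[[7,20],[12,6],[21,4],[28,0],[47,20],[50,0]]
[[7,20],[12,6],[21,4],[28,0],[38,1],[47,20],[50,0]]
[[7,20],[12,6],[21,4],[28,0],[38,1],[47,20],[50,0]]
[[7,20],[12,6],[21,4],[28,0],[38,1],[47,20],[50,0]]
[[7,20],[12,6],[21,4],[28,0],[38,1],[45,8],[47,20],[50,0]]
[[7,20],[12,6],[21,4],[28,0],[38,1],[40,20],[44,1],[45,8],[47,20],[50,0]]
[[7,20],[12,6],[21,4],[28,0],[38,1],[40,20],[44,1],[45,8],[47,20],[50,0]]
[[7,20],[12,6],[21,4],[28,0],[38,1],[40,20],[44,1],[45,10],[47,20],[50,0]]
[[7,20],[12,10],[18,6],[21,4],[28,0],[38,1],[40,20],[44,1],[45,10],[47,20],[50,0]]
[[2,20],[15,10],[18,6],[21,4],[28,0],[38,1],[40,20],[44,1],[45,10],[47,20],[50,0]]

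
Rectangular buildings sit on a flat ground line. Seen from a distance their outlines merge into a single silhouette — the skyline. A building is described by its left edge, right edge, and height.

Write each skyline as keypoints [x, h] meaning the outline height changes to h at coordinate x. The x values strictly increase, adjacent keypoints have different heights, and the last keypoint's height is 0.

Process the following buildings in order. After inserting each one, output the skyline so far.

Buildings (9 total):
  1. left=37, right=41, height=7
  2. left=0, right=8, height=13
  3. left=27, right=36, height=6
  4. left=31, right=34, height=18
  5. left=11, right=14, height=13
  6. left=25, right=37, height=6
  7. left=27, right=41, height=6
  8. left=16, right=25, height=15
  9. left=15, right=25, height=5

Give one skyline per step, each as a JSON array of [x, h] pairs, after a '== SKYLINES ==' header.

== SKYLINES ==
[[37,7],[41,0]]
[[0,13],[8,0],[37,7],[41,0]]
[[0,13],[8,0],[27,6],[36,0],[37,7],[41,0]]
[[0,13],[8,0],[27,6],[31,18],[34,6],[36,0],[37,7],[41,0]]
[[0,13],[8,0],[11,13],[14,0],[27,6],[31,18],[34,6],[36,0],[37,7],[41,0]]
[[0,13],[8,0],[11,13],[14,0],[25,6],[31,18],[34,6],[37,7],[41,0]]
[[0,13],[8,0],[11,13],[14,0],[25,6],[31,18],[34,6],[37,7],[41,0]]
[[0,13],[8,0],[11,13],[14,0],[16,15],[25,6],[31,18],[34,6],[37,7],[41,0]]
[[0,13],[8,0],[11,13],[14,0],[15,5],[16,15],[25,6],[31,18],[34,6],[37,7],[41,0]]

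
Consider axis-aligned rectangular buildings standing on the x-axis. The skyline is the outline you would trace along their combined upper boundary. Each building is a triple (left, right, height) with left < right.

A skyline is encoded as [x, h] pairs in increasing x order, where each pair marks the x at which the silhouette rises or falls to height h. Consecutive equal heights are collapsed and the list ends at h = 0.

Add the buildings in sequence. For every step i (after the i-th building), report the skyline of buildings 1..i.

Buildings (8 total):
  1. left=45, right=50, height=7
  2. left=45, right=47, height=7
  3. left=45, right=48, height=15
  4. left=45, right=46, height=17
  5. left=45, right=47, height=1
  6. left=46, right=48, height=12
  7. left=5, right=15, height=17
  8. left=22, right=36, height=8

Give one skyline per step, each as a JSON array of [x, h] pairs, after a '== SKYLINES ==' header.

== SKYLINES ==
[[45,7],[50,0]]
[[45,7],[50,0]]
[[45,15],[48,7],[50,0]]
[[45,17],[46,15],[48,7],[50,0]]
[[45,17],[46,15],[48,7],[50,0]]
[[45,17],[46,15],[48,7],[50,0]]
[[5,17],[15,0],[45,17],[46,15],[48,7],[50,0]]
[[5,17],[15,0],[22,8],[36,0],[45,17],[46,15],[48,7],[50,0]]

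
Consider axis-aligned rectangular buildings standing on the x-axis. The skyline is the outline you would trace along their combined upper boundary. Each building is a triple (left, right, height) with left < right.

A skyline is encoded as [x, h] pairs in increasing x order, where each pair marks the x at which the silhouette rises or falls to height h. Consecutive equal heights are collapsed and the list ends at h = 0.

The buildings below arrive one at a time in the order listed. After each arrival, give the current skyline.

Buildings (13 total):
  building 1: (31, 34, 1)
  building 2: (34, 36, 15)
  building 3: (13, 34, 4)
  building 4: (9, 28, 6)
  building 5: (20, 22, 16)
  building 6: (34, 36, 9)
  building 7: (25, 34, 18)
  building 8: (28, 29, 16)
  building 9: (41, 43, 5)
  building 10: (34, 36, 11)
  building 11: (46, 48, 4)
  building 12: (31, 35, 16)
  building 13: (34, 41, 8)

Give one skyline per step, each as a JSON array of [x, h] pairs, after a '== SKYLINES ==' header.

== SKYLINES ==
[[31,1],[34,0]]
[[31,1],[34,15],[36,0]]
[[13,4],[34,15],[36,0]]
[[9,6],[28,4],[34,15],[36,0]]
[[9,6],[20,16],[22,6],[28,4],[34,15],[36,0]]
[[9,6],[20,16],[22,6],[28,4],[34,15],[36,0]]
[[9,6],[20,16],[22,6],[25,18],[34,15],[36,0]]
[[9,6],[20,16],[22,6],[25,18],[34,15],[36,0]]
[[9,6],[20,16],[22,6],[25,18],[34,15],[36,0],[41,5],[43,0]]
[[9,6],[20,16],[22,6],[25,18],[34,15],[36,0],[41,5],[43,0]]
[[9,6],[20,16],[22,6],[25,18],[34,15],[36,0],[41,5],[43,0],[46,4],[48,0]]
[[9,6],[20,16],[22,6],[25,18],[34,16],[35,15],[36,0],[41,5],[43,0],[46,4],[48,0]]
[[9,6],[20,16],[22,6],[25,18],[34,16],[35,15],[36,8],[41,5],[43,0],[46,4],[48,0]]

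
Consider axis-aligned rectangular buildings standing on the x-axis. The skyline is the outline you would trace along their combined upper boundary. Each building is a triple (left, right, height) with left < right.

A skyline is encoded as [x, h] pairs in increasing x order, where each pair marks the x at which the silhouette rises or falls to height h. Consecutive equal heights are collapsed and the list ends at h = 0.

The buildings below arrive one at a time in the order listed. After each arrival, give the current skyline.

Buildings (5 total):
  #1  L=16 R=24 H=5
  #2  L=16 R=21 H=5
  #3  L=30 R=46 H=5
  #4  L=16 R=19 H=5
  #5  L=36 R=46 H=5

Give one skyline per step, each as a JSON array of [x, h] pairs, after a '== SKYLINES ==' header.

== SKYLINES ==
[[16,5],[24,0]]
[[16,5],[24,0]]
[[16,5],[24,0],[30,5],[46,0]]
[[16,5],[24,0],[30,5],[46,0]]
[[16,5],[24,0],[30,5],[46,0]]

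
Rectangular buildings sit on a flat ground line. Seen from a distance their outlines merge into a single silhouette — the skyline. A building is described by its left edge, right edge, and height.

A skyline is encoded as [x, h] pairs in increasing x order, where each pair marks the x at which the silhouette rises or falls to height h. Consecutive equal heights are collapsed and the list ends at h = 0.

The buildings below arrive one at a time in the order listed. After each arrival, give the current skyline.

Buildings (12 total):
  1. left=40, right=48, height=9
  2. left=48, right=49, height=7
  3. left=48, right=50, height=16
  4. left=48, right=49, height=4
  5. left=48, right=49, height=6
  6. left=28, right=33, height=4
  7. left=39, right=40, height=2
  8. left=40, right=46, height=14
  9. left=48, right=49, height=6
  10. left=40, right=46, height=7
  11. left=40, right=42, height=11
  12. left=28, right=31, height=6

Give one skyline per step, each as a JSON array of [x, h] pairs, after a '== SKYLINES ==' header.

== SKYLINES ==
[[40,9],[48,0]]
[[40,9],[48,7],[49,0]]
[[40,9],[48,16],[50,0]]
[[40,9],[48,16],[50,0]]
[[40,9],[48,16],[50,0]]
[[28,4],[33,0],[40,9],[48,16],[50,0]]
[[28,4],[33,0],[39,2],[40,9],[48,16],[50,0]]
[[28,4],[33,0],[39,2],[40,14],[46,9],[48,16],[50,0]]
[[28,4],[33,0],[39,2],[40,14],[46,9],[48,16],[50,0]]
[[28,4],[33,0],[39,2],[40,14],[46,9],[48,16],[50,0]]
[[28,4],[33,0],[39,2],[40,14],[46,9],[48,16],[50,0]]
[[28,6],[31,4],[33,0],[39,2],[40,14],[46,9],[48,16],[50,0]]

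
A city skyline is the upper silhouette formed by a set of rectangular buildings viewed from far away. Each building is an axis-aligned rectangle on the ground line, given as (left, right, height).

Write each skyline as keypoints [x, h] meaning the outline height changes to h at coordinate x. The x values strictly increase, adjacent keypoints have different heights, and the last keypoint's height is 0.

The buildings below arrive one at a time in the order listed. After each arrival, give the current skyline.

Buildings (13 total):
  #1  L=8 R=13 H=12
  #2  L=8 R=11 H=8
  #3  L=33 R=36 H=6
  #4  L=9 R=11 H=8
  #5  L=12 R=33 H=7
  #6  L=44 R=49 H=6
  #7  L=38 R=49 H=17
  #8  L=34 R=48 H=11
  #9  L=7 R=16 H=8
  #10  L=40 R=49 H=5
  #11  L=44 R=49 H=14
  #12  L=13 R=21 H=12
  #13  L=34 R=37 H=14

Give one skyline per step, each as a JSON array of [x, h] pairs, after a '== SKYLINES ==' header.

== SKYLINES ==
[[8,12],[13,0]]
[[8,12],[13,0]]
[[8,12],[13,0],[33,6],[36,0]]
[[8,12],[13,0],[33,6],[36,0]]
[[8,12],[13,7],[33,6],[36,0]]
[[8,12],[13,7],[33,6],[36,0],[44,6],[49,0]]
[[8,12],[13,7],[33,6],[36,0],[38,17],[49,0]]
[[8,12],[13,7],[33,6],[34,11],[38,17],[49,0]]
[[7,8],[8,12],[13,8],[16,7],[33,6],[34,11],[38,17],[49,0]]
[[7,8],[8,12],[13,8],[16,7],[33,6],[34,11],[38,17],[49,0]]
[[7,8],[8,12],[13,8],[16,7],[33,6],[34,11],[38,17],[49,0]]
[[7,8],[8,12],[21,7],[33,6],[34,11],[38,17],[49,0]]
[[7,8],[8,12],[21,7],[33,6],[34,14],[37,11],[38,17],[49,0]]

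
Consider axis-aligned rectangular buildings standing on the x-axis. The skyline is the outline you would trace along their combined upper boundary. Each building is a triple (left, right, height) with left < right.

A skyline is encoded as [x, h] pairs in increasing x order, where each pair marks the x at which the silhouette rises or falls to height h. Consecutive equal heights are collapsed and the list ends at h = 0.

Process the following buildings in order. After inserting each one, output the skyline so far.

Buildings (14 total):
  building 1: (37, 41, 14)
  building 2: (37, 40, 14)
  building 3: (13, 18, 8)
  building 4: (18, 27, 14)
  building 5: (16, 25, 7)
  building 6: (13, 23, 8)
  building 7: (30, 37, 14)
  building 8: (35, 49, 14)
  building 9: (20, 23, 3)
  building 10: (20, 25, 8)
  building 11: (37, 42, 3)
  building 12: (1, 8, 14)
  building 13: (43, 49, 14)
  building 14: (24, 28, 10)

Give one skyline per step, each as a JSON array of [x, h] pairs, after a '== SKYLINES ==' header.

== SKYLINES ==
[[37,14],[41,0]]
[[37,14],[41,0]]
[[13,8],[18,0],[37,14],[41,0]]
[[13,8],[18,14],[27,0],[37,14],[41,0]]
[[13,8],[18,14],[27,0],[37,14],[41,0]]
[[13,8],[18,14],[27,0],[37,14],[41,0]]
[[13,8],[18,14],[27,0],[30,14],[41,0]]
[[13,8],[18,14],[27,0],[30,14],[49,0]]
[[13,8],[18,14],[27,0],[30,14],[49,0]]
[[13,8],[18,14],[27,0],[30,14],[49,0]]
[[13,8],[18,14],[27,0],[30,14],[49,0]]
[[1,14],[8,0],[13,8],[18,14],[27,0],[30,14],[49,0]]
[[1,14],[8,0],[13,8],[18,14],[27,0],[30,14],[49,0]]
[[1,14],[8,0],[13,8],[18,14],[27,10],[28,0],[30,14],[49,0]]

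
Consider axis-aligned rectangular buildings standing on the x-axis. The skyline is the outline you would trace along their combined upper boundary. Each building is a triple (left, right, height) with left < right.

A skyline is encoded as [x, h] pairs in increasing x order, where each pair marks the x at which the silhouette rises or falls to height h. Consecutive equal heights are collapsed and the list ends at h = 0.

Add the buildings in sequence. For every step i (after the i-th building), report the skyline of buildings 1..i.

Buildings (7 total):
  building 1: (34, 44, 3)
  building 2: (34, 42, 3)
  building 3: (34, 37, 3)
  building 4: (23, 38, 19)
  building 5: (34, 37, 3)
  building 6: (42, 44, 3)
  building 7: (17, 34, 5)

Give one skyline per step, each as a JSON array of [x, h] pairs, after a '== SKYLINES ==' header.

== SKYLINES ==
[[34,3],[44,0]]
[[34,3],[44,0]]
[[34,3],[44,0]]
[[23,19],[38,3],[44,0]]
[[23,19],[38,3],[44,0]]
[[23,19],[38,3],[44,0]]
[[17,5],[23,19],[38,3],[44,0]]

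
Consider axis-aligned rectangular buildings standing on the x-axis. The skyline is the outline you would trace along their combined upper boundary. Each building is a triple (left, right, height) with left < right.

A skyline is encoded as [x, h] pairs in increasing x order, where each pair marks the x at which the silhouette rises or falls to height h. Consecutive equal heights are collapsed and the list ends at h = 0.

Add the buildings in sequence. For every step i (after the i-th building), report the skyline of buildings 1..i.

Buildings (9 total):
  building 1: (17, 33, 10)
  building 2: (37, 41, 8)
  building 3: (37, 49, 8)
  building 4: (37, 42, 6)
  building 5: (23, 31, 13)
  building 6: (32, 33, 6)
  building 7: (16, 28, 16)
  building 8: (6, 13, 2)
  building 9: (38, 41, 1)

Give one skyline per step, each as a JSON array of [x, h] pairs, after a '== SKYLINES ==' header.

== SKYLINES ==
[[17,10],[33,0]]
[[17,10],[33,0],[37,8],[41,0]]
[[17,10],[33,0],[37,8],[49,0]]
[[17,10],[33,0],[37,8],[49,0]]
[[17,10],[23,13],[31,10],[33,0],[37,8],[49,0]]
[[17,10],[23,13],[31,10],[33,0],[37,8],[49,0]]
[[16,16],[28,13],[31,10],[33,0],[37,8],[49,0]]
[[6,2],[13,0],[16,16],[28,13],[31,10],[33,0],[37,8],[49,0]]
[[6,2],[13,0],[16,16],[28,13],[31,10],[33,0],[37,8],[49,0]]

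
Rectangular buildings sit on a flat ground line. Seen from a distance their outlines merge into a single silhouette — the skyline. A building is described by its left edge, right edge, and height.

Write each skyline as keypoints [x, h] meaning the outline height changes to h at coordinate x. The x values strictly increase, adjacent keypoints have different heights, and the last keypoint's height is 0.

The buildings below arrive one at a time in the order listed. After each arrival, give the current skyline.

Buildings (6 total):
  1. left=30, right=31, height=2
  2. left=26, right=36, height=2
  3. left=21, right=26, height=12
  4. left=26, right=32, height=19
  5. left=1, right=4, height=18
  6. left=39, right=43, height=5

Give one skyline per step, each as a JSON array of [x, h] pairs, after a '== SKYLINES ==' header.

== SKYLINES ==
[[30,2],[31,0]]
[[26,2],[36,0]]
[[21,12],[26,2],[36,0]]
[[21,12],[26,19],[32,2],[36,0]]
[[1,18],[4,0],[21,12],[26,19],[32,2],[36,0]]
[[1,18],[4,0],[21,12],[26,19],[32,2],[36,0],[39,5],[43,0]]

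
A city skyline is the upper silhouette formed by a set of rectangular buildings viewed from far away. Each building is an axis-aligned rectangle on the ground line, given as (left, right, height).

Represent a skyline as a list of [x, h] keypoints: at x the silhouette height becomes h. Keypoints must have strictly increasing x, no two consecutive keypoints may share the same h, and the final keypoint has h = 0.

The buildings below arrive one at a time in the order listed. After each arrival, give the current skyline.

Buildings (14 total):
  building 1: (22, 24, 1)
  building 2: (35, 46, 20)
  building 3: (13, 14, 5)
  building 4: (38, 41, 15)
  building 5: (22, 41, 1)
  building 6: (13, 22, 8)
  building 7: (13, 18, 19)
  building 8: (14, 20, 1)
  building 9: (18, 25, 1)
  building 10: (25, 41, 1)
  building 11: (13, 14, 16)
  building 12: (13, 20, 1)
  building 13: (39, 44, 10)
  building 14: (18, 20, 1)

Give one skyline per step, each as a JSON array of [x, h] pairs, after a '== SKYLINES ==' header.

== SKYLINES ==
[[22,1],[24,0]]
[[22,1],[24,0],[35,20],[46,0]]
[[13,5],[14,0],[22,1],[24,0],[35,20],[46,0]]
[[13,5],[14,0],[22,1],[24,0],[35,20],[46,0]]
[[13,5],[14,0],[22,1],[35,20],[46,0]]
[[13,8],[22,1],[35,20],[46,0]]
[[13,19],[18,8],[22,1],[35,20],[46,0]]
[[13,19],[18,8],[22,1],[35,20],[46,0]]
[[13,19],[18,8],[22,1],[35,20],[46,0]]
[[13,19],[18,8],[22,1],[35,20],[46,0]]
[[13,19],[18,8],[22,1],[35,20],[46,0]]
[[13,19],[18,8],[22,1],[35,20],[46,0]]
[[13,19],[18,8],[22,1],[35,20],[46,0]]
[[13,19],[18,8],[22,1],[35,20],[46,0]]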